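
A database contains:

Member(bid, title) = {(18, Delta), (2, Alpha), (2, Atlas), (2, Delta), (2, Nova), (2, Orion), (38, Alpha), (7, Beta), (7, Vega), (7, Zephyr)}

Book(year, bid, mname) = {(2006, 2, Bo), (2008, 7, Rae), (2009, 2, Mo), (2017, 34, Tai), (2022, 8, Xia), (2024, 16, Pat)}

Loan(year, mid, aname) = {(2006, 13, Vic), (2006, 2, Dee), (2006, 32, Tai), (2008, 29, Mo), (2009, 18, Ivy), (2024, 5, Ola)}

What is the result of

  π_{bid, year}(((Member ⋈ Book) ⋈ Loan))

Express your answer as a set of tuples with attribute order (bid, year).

{(2, 2006), (2, 2009), (7, 2008)}

Member ⋈ Book (natural join on bid): {(2, Alpha, 2006, Bo), (2, Alpha, 2009, Mo), (2, Atlas, 2006, Bo), (2, Atlas, 2009, Mo), (2, Delta, 2006, Bo), (2, Delta, 2009, Mo), (2, Nova, 2006, Bo), (2, Nova, 2009, Mo), (2, Orion, 2006, Bo), (2, Orion, 2009, Mo), (7, Beta, 2008, Rae), (7, Vega, 2008, Rae), (7, Zephyr, 2008, Rae)}
(Member ⋈ Book) ⋈ Loan (natural join on year): {(2, Alpha, 2006, Bo, 13, Vic), (2, Alpha, 2006, Bo, 2, Dee), (2, Alpha, 2006, Bo, 32, Tai), (2, Alpha, 2009, Mo, 18, Ivy), (2, Atlas, 2006, Bo, 13, Vic), (2, Atlas, 2006, Bo, 2, Dee), (2, Atlas, 2006, Bo, 32, Tai), (2, Atlas, 2009, Mo, 18, Ivy), (2, Delta, 2006, Bo, 13, Vic), (2, Delta, 2006, Bo, 2, Dee), (2, Delta, 2006, Bo, 32, Tai), (2, Delta, 2009, Mo, 18, Ivy), (2, Nova, 2006, Bo, 13, Vic), (2, Nova, 2006, Bo, 2, Dee), (2, Nova, 2006, Bo, 32, Tai), (2, Nova, 2009, Mo, 18, Ivy), (2, Orion, 2006, Bo, 13, Vic), (2, Orion, 2006, Bo, 2, Dee), (2, Orion, 2006, Bo, 32, Tai), (2, Orion, 2009, Mo, 18, Ivy), (7, Beta, 2008, Rae, 29, Mo), (7, Vega, 2008, Rae, 29, Mo), (7, Zephyr, 2008, Rae, 29, Mo)}
π_{bid, year} gives {(2, 2006), (2, 2009), (7, 2008)} (20 duplicate(s) eliminated).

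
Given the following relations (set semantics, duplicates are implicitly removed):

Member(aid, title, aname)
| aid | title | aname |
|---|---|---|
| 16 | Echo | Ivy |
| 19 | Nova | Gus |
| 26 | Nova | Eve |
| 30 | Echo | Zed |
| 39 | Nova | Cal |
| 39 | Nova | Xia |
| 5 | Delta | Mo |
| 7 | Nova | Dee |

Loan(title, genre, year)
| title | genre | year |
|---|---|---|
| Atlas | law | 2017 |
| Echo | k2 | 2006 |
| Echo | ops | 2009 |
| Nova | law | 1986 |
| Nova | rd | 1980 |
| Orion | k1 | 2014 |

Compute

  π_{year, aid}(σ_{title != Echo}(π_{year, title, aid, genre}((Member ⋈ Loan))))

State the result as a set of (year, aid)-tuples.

{(1980, 19), (1980, 26), (1980, 39), (1980, 7), (1986, 19), (1986, 26), (1986, 39), (1986, 7)}

Member ⋈ Loan (natural join on title): {(16, Echo, Ivy, k2, 2006), (16, Echo, Ivy, ops, 2009), (19, Nova, Gus, law, 1986), (19, Nova, Gus, rd, 1980), (26, Nova, Eve, law, 1986), (26, Nova, Eve, rd, 1980), (30, Echo, Zed, k2, 2006), (30, Echo, Zed, ops, 2009), (39, Nova, Cal, law, 1986), (39, Nova, Cal, rd, 1980), (39, Nova, Xia, law, 1986), (39, Nova, Xia, rd, 1980), (7, Nova, Dee, law, 1986), (7, Nova, Dee, rd, 1980)}
π[year, title, aid, genre]: project onto (year, title, aid, genre) (2 duplicate(s) eliminated) → {(1980, Nova, 19, rd), (1980, Nova, 26, rd), (1980, Nova, 39, rd), (1980, Nova, 7, rd), (1986, Nova, 19, law), (1986, Nova, 26, law), (1986, Nova, 39, law), (1986, Nova, 7, law), (2006, Echo, 16, k2), (2006, Echo, 30, k2), (2009, Echo, 16, ops), (2009, Echo, 30, ops)}
Selection title != Echo: {(1980, Nova, 19, rd), (1980, Nova, 26, rd), (1980, Nova, 39, rd), (1980, Nova, 7, rd), (1986, Nova, 19, law), (1986, Nova, 26, law), (1986, Nova, 39, law), (1986, Nova, 7, law)}
π[year, aid]: project onto (year, aid) → {(1980, 19), (1980, 26), (1980, 39), (1980, 7), (1986, 19), (1986, 26), (1986, 39), (1986, 7)}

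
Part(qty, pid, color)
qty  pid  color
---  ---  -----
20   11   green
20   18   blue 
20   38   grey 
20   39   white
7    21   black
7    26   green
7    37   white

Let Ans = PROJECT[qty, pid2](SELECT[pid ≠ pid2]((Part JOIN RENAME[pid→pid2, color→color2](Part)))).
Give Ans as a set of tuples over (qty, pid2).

ρ[pid→pid2, color→color2]: schema becomes (qty, pid2, color2); tuples unchanged.
Joining Part and RENAME[pid→pid2, color→color2](Part) on qty yields {(20, 11, green, 11, green), (20, 11, green, 18, blue), (20, 11, green, 38, grey), (20, 11, green, 39, white), (20, 18, blue, 11, green), (20, 18, blue, 18, blue), (20, 18, blue, 38, grey), (20, 18, blue, 39, white), (20, 38, grey, 11, green), (20, 38, grey, 18, blue), (20, 38, grey, 38, grey), (20, 38, grey, 39, white), (20, 39, white, 11, green), (20, 39, white, 18, blue), (20, 39, white, 38, grey), (20, 39, white, 39, white), (7, 21, black, 21, black), (7, 21, black, 26, green), (7, 21, black, 37, white), (7, 26, green, 21, black), (7, 26, green, 26, green), (7, 26, green, 37, white), (7, 37, white, 21, black), (7, 37, white, 26, green), (7, 37, white, 37, white)}.
Selection pid ≠ pid2: {(20, 11, green, 18, blue), (20, 11, green, 38, grey), (20, 11, green, 39, white), (20, 18, blue, 11, green), (20, 18, blue, 38, grey), (20, 18, blue, 39, white), (20, 38, grey, 11, green), (20, 38, grey, 18, blue), (20, 38, grey, 39, white), (20, 39, white, 11, green), (20, 39, white, 18, blue), (20, 39, white, 38, grey), (7, 21, black, 26, green), (7, 21, black, 37, white), (7, 26, green, 21, black), (7, 26, green, 37, white), (7, 37, white, 21, black), (7, 37, white, 26, green)}
Keep only column(s) qty, pid2 (11 duplicate(s) eliminated): {(20, 11), (20, 18), (20, 38), (20, 39), (7, 21), (7, 26), (7, 37)}

{(20, 11), (20, 18), (20, 38), (20, 39), (7, 21), (7, 26), (7, 37)}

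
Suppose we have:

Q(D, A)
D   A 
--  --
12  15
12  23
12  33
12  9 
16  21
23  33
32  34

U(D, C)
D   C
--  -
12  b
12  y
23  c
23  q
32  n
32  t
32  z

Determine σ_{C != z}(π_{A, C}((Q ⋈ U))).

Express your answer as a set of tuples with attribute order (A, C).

Natural join on D: {(12, 15, b), (12, 15, y), (12, 23, b), (12, 23, y), (12, 33, b), (12, 33, y), (12, 9, b), (12, 9, y), (23, 33, c), (23, 33, q), (32, 34, n), (32, 34, t), (32, 34, z)}
π_{A, C} gives {(15, b), (15, y), (23, b), (23, y), (33, b), (33, c), (33, q), (33, y), (34, n), (34, t), (34, z), (9, b), (9, y)}.
σ[C != z]: keep tuples satisfying C != z → {(15, b), (15, y), (23, b), (23, y), (33, b), (33, c), (33, q), (33, y), (34, n), (34, t), (9, b), (9, y)}

{(15, b), (15, y), (23, b), (23, y), (33, b), (33, c), (33, q), (33, y), (34, n), (34, t), (9, b), (9, y)}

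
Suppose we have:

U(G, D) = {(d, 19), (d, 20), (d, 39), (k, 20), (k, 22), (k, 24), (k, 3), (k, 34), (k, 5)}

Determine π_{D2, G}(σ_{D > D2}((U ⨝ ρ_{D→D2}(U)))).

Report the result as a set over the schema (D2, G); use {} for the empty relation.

{(19, d), (20, d), (20, k), (22, k), (24, k), (3, k), (5, k)}

ρ[D→D2]: schema becomes (G, D2); tuples unchanged.
Natural join on G: {(d, 19, 19), (d, 19, 20), (d, 19, 39), (d, 20, 19), (d, 20, 20), (d, 20, 39), (d, 39, 19), (d, 39, 20), (d, 39, 39), (k, 20, 20), (k, 20, 22), (k, 20, 24), (k, 20, 3), (k, 20, 34), (k, 20, 5), (k, 22, 20), (k, 22, 22), (k, 22, 24), (k, 22, 3), (k, 22, 34), (k, 22, 5), (k, 24, 20), (k, 24, 22), (k, 24, 24), (k, 24, 3), (k, 24, 34), (k, 24, 5), (k, 3, 20), (k, 3, 22), (k, 3, 24), (k, 3, 3), (k, 3, 34), (k, 3, 5), (k, 34, 20), (k, 34, 22), (k, 34, 24), (k, 34, 3), (k, 34, 34), (k, 34, 5), (k, 5, 20), (k, 5, 22), (k, 5, 24), (k, 5, 3), (k, 5, 34), (k, 5, 5)}
Selection D > D2: {(d, 20, 19), (d, 39, 19), (d, 39, 20), (k, 20, 3), (k, 20, 5), (k, 22, 20), (k, 22, 3), (k, 22, 5), (k, 24, 20), (k, 24, 22), (k, 24, 3), (k, 24, 5), (k, 34, 20), (k, 34, 22), (k, 34, 24), (k, 34, 3), (k, 34, 5), (k, 5, 3)}
π[D2, G]: project onto (D2, G) (11 duplicate(s) eliminated) → {(19, d), (20, d), (20, k), (22, k), (24, k), (3, k), (5, k)}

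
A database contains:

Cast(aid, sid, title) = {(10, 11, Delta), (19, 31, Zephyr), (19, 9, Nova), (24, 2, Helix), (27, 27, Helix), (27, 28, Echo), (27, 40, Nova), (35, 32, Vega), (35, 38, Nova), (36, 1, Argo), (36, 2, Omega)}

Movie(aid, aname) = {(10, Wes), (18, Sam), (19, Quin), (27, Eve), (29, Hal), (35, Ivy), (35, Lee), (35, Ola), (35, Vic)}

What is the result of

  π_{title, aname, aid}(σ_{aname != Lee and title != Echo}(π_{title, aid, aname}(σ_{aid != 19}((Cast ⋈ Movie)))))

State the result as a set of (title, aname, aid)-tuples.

{(Delta, Wes, 10), (Helix, Eve, 27), (Nova, Eve, 27), (Nova, Ivy, 35), (Nova, Ola, 35), (Nova, Vic, 35), (Vega, Ivy, 35), (Vega, Ola, 35), (Vega, Vic, 35)}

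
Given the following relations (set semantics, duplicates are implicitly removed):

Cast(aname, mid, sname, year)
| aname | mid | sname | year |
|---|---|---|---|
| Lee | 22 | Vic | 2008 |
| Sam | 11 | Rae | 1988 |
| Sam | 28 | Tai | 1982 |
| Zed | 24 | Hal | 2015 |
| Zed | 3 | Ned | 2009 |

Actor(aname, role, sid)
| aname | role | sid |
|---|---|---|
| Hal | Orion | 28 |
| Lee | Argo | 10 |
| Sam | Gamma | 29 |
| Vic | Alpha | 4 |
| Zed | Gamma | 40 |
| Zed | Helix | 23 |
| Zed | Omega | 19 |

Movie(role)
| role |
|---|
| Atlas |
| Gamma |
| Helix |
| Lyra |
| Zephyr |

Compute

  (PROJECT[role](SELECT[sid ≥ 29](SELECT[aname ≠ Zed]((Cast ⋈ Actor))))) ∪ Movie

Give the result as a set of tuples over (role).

{Atlas, Gamma, Helix, Lyra, Zephyr}

Natural join on aname: {(Lee, 22, Vic, 2008, Argo, 10), (Sam, 11, Rae, 1988, Gamma, 29), (Sam, 28, Tai, 1982, Gamma, 29), (Zed, 24, Hal, 2015, Gamma, 40), (Zed, 24, Hal, 2015, Helix, 23), (Zed, 24, Hal, 2015, Omega, 19), (Zed, 3, Ned, 2009, Gamma, 40), (Zed, 3, Ned, 2009, Helix, 23), (Zed, 3, Ned, 2009, Omega, 19)}
σ[aname ≠ Zed]: keep tuples satisfying aname ≠ Zed → {(Lee, 22, Vic, 2008, Argo, 10), (Sam, 11, Rae, 1988, Gamma, 29), (Sam, 28, Tai, 1982, Gamma, 29)}
σ[sid ≥ 29]: keep tuples satisfying sid ≥ 29 → {(Sam, 11, Rae, 1988, Gamma, 29), (Sam, 28, Tai, 1982, Gamma, 29)}
Projecting to role (1 duplicate(s) eliminated): {Gamma}
Taking the union: {Atlas, Gamma, Helix, Lyra, Zephyr}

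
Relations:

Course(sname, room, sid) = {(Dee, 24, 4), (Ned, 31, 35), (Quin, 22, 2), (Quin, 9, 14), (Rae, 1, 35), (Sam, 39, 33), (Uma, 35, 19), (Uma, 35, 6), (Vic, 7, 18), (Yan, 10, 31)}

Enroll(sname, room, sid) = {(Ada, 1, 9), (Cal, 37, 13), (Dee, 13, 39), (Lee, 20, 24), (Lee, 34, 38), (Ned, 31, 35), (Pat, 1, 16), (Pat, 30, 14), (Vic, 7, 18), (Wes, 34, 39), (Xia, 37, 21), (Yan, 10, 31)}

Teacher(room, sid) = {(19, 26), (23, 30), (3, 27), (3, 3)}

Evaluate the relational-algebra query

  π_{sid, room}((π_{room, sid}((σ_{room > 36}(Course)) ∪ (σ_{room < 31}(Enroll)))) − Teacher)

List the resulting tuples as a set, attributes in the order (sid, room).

σ[room > 36]: keep tuples satisfying room > 36 → {(Sam, 39, 33)}
σ[room < 31]: keep tuples satisfying room < 31 → {(Ada, 1, 9), (Dee, 13, 39), (Lee, 20, 24), (Pat, 1, 16), (Pat, 30, 14), (Vic, 7, 18), (Yan, 10, 31)}
Taking the union: {(Ada, 1, 9), (Dee, 13, 39), (Lee, 20, 24), (Pat, 1, 16), (Pat, 30, 14), (Sam, 39, 33), (Vic, 7, 18), (Yan, 10, 31)}
π_{room, sid} gives {(1, 16), (1, 9), (10, 31), (13, 39), (20, 24), (30, 14), (39, 33), (7, 18)}.
Taking the difference: {(1, 16), (1, 9), (10, 31), (13, 39), (20, 24), (30, 14), (39, 33), (7, 18)}
π_{sid, room} gives {(14, 30), (16, 1), (18, 7), (24, 20), (31, 10), (33, 39), (39, 13), (9, 1)}.

{(14, 30), (16, 1), (18, 7), (24, 20), (31, 10), (33, 39), (39, 13), (9, 1)}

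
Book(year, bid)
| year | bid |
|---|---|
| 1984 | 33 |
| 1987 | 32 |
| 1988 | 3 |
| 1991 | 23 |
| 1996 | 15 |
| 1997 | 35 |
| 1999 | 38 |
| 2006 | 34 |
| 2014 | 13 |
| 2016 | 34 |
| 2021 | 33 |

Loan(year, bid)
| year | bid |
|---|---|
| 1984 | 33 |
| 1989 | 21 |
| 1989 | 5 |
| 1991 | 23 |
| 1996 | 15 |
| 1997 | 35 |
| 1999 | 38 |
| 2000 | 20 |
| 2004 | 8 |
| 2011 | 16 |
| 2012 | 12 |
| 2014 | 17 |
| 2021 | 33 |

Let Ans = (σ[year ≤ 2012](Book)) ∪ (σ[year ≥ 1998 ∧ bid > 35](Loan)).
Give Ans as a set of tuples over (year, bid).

Selection year ≤ 2012: {(1984, 33), (1987, 32), (1988, 3), (1991, 23), (1996, 15), (1997, 35), (1999, 38), (2006, 34)}
Selection year ≥ 1998 ∧ bid > 35: {(1999, 38)}
Taking the union: {(1984, 33), (1987, 32), (1988, 3), (1991, 23), (1996, 15), (1997, 35), (1999, 38), (2006, 34)}

{(1984, 33), (1987, 32), (1988, 3), (1991, 23), (1996, 15), (1997, 35), (1999, 38), (2006, 34)}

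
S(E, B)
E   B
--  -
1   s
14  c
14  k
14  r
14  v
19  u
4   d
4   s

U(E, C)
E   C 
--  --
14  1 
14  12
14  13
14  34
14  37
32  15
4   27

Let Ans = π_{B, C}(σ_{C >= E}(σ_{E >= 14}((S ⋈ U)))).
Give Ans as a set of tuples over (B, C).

Natural join on E: {(14, c, 1), (14, c, 12), (14, c, 13), (14, c, 34), (14, c, 37), (14, k, 1), (14, k, 12), (14, k, 13), (14, k, 34), (14, k, 37), (14, r, 1), (14, r, 12), (14, r, 13), (14, r, 34), (14, r, 37), (14, v, 1), (14, v, 12), (14, v, 13), (14, v, 34), (14, v, 37), (4, d, 27), (4, s, 27)}
σ[E >= 14]: keep tuples satisfying E >= 14 → {(14, c, 1), (14, c, 12), (14, c, 13), (14, c, 34), (14, c, 37), (14, k, 1), (14, k, 12), (14, k, 13), (14, k, 34), (14, k, 37), (14, r, 1), (14, r, 12), (14, r, 13), (14, r, 34), (14, r, 37), (14, v, 1), (14, v, 12), (14, v, 13), (14, v, 34), (14, v, 37)}
σ[C >= E]: keep tuples satisfying C >= E → {(14, c, 34), (14, c, 37), (14, k, 34), (14, k, 37), (14, r, 34), (14, r, 37), (14, v, 34), (14, v, 37)}
Keep only column(s) B, C: {(c, 34), (c, 37), (k, 34), (k, 37), (r, 34), (r, 37), (v, 34), (v, 37)}

{(c, 34), (c, 37), (k, 34), (k, 37), (r, 34), (r, 37), (v, 34), (v, 37)}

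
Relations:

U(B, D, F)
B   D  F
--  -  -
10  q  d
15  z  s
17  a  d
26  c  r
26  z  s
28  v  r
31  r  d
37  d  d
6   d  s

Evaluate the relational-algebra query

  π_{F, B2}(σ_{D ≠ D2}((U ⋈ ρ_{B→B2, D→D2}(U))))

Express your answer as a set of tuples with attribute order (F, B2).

{(d, 10), (d, 17), (d, 31), (d, 37), (r, 26), (r, 28), (s, 15), (s, 26), (s, 6)}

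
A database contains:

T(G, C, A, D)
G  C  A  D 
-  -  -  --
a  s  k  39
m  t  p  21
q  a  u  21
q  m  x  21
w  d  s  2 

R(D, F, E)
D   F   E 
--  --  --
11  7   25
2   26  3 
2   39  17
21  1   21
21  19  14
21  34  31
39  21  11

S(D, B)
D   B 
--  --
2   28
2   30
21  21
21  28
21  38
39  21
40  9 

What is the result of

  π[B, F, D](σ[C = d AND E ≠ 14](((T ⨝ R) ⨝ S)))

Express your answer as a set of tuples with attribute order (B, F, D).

{(28, 26, 2), (28, 39, 2), (30, 26, 2), (30, 39, 2)}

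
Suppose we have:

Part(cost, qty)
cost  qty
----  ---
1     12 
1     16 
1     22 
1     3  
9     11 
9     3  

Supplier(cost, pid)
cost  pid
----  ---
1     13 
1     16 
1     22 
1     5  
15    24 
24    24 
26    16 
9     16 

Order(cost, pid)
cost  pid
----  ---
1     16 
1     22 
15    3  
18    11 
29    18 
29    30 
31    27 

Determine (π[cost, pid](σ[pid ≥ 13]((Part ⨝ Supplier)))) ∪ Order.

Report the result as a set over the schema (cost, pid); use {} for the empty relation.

Part ⋈ Supplier (natural join on cost): {(1, 12, 13), (1, 12, 16), (1, 12, 22), (1, 12, 5), (1, 16, 13), (1, 16, 16), (1, 16, 22), (1, 16, 5), (1, 22, 13), (1, 22, 16), (1, 22, 22), (1, 22, 5), (1, 3, 13), (1, 3, 16), (1, 3, 22), (1, 3, 5), (9, 11, 16), (9, 3, 16)}
Selection pid ≥ 13: {(1, 12, 13), (1, 12, 16), (1, 12, 22), (1, 16, 13), (1, 16, 16), (1, 16, 22), (1, 22, 13), (1, 22, 16), (1, 22, 22), (1, 3, 13), (1, 3, 16), (1, 3, 22), (9, 11, 16), (9, 3, 16)}
Projecting to cost, pid (10 duplicate(s) eliminated): {(1, 13), (1, 16), (1, 22), (9, 16)}
Union: {(1, 13), (1, 16), (1, 22), (9, 16)} with {(1, 16), (1, 22), (15, 3), (18, 11), (29, 18), (29, 30), (31, 27)} → {(1, 13), (1, 16), (1, 22), (15, 3), (18, 11), (29, 18), (29, 30), (31, 27), (9, 16)}

{(1, 13), (1, 16), (1, 22), (15, 3), (18, 11), (29, 18), (29, 30), (31, 27), (9, 16)}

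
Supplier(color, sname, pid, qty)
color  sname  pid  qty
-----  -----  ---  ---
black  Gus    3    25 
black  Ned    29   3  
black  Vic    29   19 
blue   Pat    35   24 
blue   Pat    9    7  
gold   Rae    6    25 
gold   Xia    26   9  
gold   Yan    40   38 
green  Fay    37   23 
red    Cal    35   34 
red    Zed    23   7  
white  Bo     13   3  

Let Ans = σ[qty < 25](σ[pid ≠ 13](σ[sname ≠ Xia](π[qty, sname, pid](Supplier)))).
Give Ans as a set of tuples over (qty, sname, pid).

{(19, Vic, 29), (23, Fay, 37), (24, Pat, 35), (3, Ned, 29), (7, Pat, 9), (7, Zed, 23)}

Projecting to qty, sname, pid: {(19, Vic, 29), (23, Fay, 37), (24, Pat, 35), (25, Gus, 3), (25, Rae, 6), (3, Bo, 13), (3, Ned, 29), (34, Cal, 35), (38, Yan, 40), (7, Pat, 9), (7, Zed, 23), (9, Xia, 26)}
Apply σ_{sname ≠ Xia}; surviving tuples: {(19, Vic, 29), (23, Fay, 37), (24, Pat, 35), (25, Gus, 3), (25, Rae, 6), (3, Bo, 13), (3, Ned, 29), (34, Cal, 35), (38, Yan, 40), (7, Pat, 9), (7, Zed, 23)}
Apply σ_{pid ≠ 13}; surviving tuples: {(19, Vic, 29), (23, Fay, 37), (24, Pat, 35), (25, Gus, 3), (25, Rae, 6), (3, Ned, 29), (34, Cal, 35), (38, Yan, 40), (7, Pat, 9), (7, Zed, 23)}
Apply σ_{qty < 25}; surviving tuples: {(19, Vic, 29), (23, Fay, 37), (24, Pat, 35), (3, Ned, 29), (7, Pat, 9), (7, Zed, 23)}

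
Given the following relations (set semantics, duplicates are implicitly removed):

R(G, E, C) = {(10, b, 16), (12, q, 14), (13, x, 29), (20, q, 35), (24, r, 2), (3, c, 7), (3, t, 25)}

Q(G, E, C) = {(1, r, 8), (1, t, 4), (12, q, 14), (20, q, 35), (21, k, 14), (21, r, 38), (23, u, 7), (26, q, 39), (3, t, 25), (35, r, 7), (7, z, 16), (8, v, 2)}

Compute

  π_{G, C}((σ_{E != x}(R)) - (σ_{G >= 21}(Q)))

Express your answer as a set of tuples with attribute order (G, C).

Filtering on E != x leaves {(10, b, 16), (12, q, 14), (20, q, 35), (24, r, 2), (3, c, 7), (3, t, 25)}.
Filtering on G >= 21 leaves {(21, k, 14), (21, r, 38), (23, u, 7), (26, q, 39), (35, r, 7)}.
Set difference of the two operands is {(10, b, 16), (12, q, 14), (20, q, 35), (24, r, 2), (3, c, 7), (3, t, 25)}.
Projecting to G, C: {(10, 16), (12, 14), (20, 35), (24, 2), (3, 25), (3, 7)}

{(10, 16), (12, 14), (20, 35), (24, 2), (3, 25), (3, 7)}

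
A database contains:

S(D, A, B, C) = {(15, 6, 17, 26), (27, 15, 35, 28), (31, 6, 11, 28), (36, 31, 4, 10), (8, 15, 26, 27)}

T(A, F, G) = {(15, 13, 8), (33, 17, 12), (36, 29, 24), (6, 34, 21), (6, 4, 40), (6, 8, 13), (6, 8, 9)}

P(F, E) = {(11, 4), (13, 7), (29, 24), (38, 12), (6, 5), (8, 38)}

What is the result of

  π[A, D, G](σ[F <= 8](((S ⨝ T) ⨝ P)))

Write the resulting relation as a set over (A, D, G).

{(6, 15, 13), (6, 15, 9), (6, 31, 13), (6, 31, 9)}

Joining S and T on A yields {(15, 6, 17, 26, 34, 21), (15, 6, 17, 26, 4, 40), (15, 6, 17, 26, 8, 13), (15, 6, 17, 26, 8, 9), (27, 15, 35, 28, 13, 8), (31, 6, 11, 28, 34, 21), (31, 6, 11, 28, 4, 40), (31, 6, 11, 28, 8, 13), (31, 6, 11, 28, 8, 9), (8, 15, 26, 27, 13, 8)}.
Joining (S ⨝ T) and P on F yields {(15, 6, 17, 26, 8, 13, 38), (15, 6, 17, 26, 8, 9, 38), (27, 15, 35, 28, 13, 8, 7), (31, 6, 11, 28, 8, 13, 38), (31, 6, 11, 28, 8, 9, 38), (8, 15, 26, 27, 13, 8, 7)}.
Filtering on F <= 8 leaves {(15, 6, 17, 26, 8, 13, 38), (15, 6, 17, 26, 8, 9, 38), (31, 6, 11, 28, 8, 13, 38), (31, 6, 11, 28, 8, 9, 38)}.
π[A, D, G]: project onto (A, D, G) → {(6, 15, 13), (6, 15, 9), (6, 31, 13), (6, 31, 9)}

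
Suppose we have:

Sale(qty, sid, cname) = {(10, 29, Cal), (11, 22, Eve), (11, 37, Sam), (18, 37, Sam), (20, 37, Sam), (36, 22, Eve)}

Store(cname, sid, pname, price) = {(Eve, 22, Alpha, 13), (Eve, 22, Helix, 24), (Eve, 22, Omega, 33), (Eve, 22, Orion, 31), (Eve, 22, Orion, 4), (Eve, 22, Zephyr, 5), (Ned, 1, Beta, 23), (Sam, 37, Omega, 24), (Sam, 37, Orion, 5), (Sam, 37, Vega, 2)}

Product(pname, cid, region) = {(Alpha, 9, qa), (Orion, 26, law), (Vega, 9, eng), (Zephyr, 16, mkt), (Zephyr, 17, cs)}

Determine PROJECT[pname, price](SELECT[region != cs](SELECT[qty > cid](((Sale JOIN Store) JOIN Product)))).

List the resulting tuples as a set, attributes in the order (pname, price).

Sale ⋈ Store (natural join on sid, cname): {(11, 22, Eve, Alpha, 13), (11, 22, Eve, Helix, 24), (11, 22, Eve, Omega, 33), (11, 22, Eve, Orion, 31), (11, 22, Eve, Orion, 4), (11, 22, Eve, Zephyr, 5), (11, 37, Sam, Omega, 24), (11, 37, Sam, Orion, 5), (11, 37, Sam, Vega, 2), (18, 37, Sam, Omega, 24), (18, 37, Sam, Orion, 5), (18, 37, Sam, Vega, 2), (20, 37, Sam, Omega, 24), (20, 37, Sam, Orion, 5), (20, 37, Sam, Vega, 2), (36, 22, Eve, Alpha, 13), (36, 22, Eve, Helix, 24), (36, 22, Eve, Omega, 33), (36, 22, Eve, Orion, 31), (36, 22, Eve, Orion, 4), (36, 22, Eve, Zephyr, 5)}
(Sale JOIN Store) ⋈ Product (natural join on pname): {(11, 22, Eve, Alpha, 13, 9, qa), (11, 22, Eve, Orion, 31, 26, law), (11, 22, Eve, Orion, 4, 26, law), (11, 22, Eve, Zephyr, 5, 16, mkt), (11, 22, Eve, Zephyr, 5, 17, cs), (11, 37, Sam, Orion, 5, 26, law), (11, 37, Sam, Vega, 2, 9, eng), (18, 37, Sam, Orion, 5, 26, law), (18, 37, Sam, Vega, 2, 9, eng), (20, 37, Sam, Orion, 5, 26, law), (20, 37, Sam, Vega, 2, 9, eng), (36, 22, Eve, Alpha, 13, 9, qa), (36, 22, Eve, Orion, 31, 26, law), (36, 22, Eve, Orion, 4, 26, law), (36, 22, Eve, Zephyr, 5, 16, mkt), (36, 22, Eve, Zephyr, 5, 17, cs)}
Selection qty > cid: {(11, 22, Eve, Alpha, 13, 9, qa), (11, 37, Sam, Vega, 2, 9, eng), (18, 37, Sam, Vega, 2, 9, eng), (20, 37, Sam, Vega, 2, 9, eng), (36, 22, Eve, Alpha, 13, 9, qa), (36, 22, Eve, Orion, 31, 26, law), (36, 22, Eve, Orion, 4, 26, law), (36, 22, Eve, Zephyr, 5, 16, mkt), (36, 22, Eve, Zephyr, 5, 17, cs)}
Selection region != cs: {(11, 22, Eve, Alpha, 13, 9, qa), (11, 37, Sam, Vega, 2, 9, eng), (18, 37, Sam, Vega, 2, 9, eng), (20, 37, Sam, Vega, 2, 9, eng), (36, 22, Eve, Alpha, 13, 9, qa), (36, 22, Eve, Orion, 31, 26, law), (36, 22, Eve, Orion, 4, 26, law), (36, 22, Eve, Zephyr, 5, 16, mkt)}
Projecting to pname, price (3 duplicate(s) eliminated): {(Alpha, 13), (Orion, 31), (Orion, 4), (Vega, 2), (Zephyr, 5)}

{(Alpha, 13), (Orion, 31), (Orion, 4), (Vega, 2), (Zephyr, 5)}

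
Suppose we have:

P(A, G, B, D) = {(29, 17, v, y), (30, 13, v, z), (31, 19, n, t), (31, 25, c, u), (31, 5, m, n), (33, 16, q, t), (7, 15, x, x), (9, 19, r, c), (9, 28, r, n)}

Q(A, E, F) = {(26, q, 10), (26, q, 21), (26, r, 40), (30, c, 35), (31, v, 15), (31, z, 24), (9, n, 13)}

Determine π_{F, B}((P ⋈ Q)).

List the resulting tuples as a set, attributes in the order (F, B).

P ⋈ Q (natural join on A): {(30, 13, v, z, c, 35), (31, 19, n, t, v, 15), (31, 19, n, t, z, 24), (31, 25, c, u, v, 15), (31, 25, c, u, z, 24), (31, 5, m, n, v, 15), (31, 5, m, n, z, 24), (9, 19, r, c, n, 13), (9, 28, r, n, n, 13)}
Projecting to F, B (1 duplicate(s) eliminated): {(13, r), (15, c), (15, m), (15, n), (24, c), (24, m), (24, n), (35, v)}

{(13, r), (15, c), (15, m), (15, n), (24, c), (24, m), (24, n), (35, v)}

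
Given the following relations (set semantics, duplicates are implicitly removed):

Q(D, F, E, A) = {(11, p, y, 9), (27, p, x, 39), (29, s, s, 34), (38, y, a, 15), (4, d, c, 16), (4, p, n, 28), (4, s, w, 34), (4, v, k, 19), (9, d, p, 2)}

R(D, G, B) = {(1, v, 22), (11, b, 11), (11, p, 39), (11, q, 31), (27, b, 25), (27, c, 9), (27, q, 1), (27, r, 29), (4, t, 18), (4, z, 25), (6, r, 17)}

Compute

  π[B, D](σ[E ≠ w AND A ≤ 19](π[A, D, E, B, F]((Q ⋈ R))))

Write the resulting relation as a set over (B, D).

{(11, 11), (18, 4), (25, 4), (31, 11), (39, 11)}

Joining Q and R on D yields {(11, p, y, 9, b, 11), (11, p, y, 9, p, 39), (11, p, y, 9, q, 31), (27, p, x, 39, b, 25), (27, p, x, 39, c, 9), (27, p, x, 39, q, 1), (27, p, x, 39, r, 29), (4, d, c, 16, t, 18), (4, d, c, 16, z, 25), (4, p, n, 28, t, 18), (4, p, n, 28, z, 25), (4, s, w, 34, t, 18), (4, s, w, 34, z, 25), (4, v, k, 19, t, 18), (4, v, k, 19, z, 25)}.
π[A, D, E, B, F]: project onto (A, D, E, B, F) → {(16, 4, c, 18, d), (16, 4, c, 25, d), (19, 4, k, 18, v), (19, 4, k, 25, v), (28, 4, n, 18, p), (28, 4, n, 25, p), (34, 4, w, 18, s), (34, 4, w, 25, s), (39, 27, x, 1, p), (39, 27, x, 25, p), (39, 27, x, 29, p), (39, 27, x, 9, p), (9, 11, y, 11, p), (9, 11, y, 31, p), (9, 11, y, 39, p)}
Filtering on E ≠ w AND A ≤ 19 leaves {(16, 4, c, 18, d), (16, 4, c, 25, d), (19, 4, k, 18, v), (19, 4, k, 25, v), (9, 11, y, 11, p), (9, 11, y, 31, p), (9, 11, y, 39, p)}.
π[B, D]: project onto (B, D) (2 duplicate(s) eliminated) → {(11, 11), (18, 4), (25, 4), (31, 11), (39, 11)}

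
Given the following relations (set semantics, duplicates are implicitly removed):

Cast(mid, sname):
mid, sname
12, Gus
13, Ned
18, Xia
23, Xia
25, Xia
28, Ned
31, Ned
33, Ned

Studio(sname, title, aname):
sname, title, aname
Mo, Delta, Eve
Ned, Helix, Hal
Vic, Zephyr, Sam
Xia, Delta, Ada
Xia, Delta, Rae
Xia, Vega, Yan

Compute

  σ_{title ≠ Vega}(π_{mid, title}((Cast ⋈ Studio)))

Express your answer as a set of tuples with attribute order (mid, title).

Cast ⋈ Studio (natural join on sname): {(13, Ned, Helix, Hal), (18, Xia, Delta, Ada), (18, Xia, Delta, Rae), (18, Xia, Vega, Yan), (23, Xia, Delta, Ada), (23, Xia, Delta, Rae), (23, Xia, Vega, Yan), (25, Xia, Delta, Ada), (25, Xia, Delta, Rae), (25, Xia, Vega, Yan), (28, Ned, Helix, Hal), (31, Ned, Helix, Hal), (33, Ned, Helix, Hal)}
π_{mid, title} gives {(13, Helix), (18, Delta), (18, Vega), (23, Delta), (23, Vega), (25, Delta), (25, Vega), (28, Helix), (31, Helix), (33, Helix)} (3 duplicate(s) eliminated).
Filtering on title ≠ Vega leaves {(13, Helix), (18, Delta), (23, Delta), (25, Delta), (28, Helix), (31, Helix), (33, Helix)}.

{(13, Helix), (18, Delta), (23, Delta), (25, Delta), (28, Helix), (31, Helix), (33, Helix)}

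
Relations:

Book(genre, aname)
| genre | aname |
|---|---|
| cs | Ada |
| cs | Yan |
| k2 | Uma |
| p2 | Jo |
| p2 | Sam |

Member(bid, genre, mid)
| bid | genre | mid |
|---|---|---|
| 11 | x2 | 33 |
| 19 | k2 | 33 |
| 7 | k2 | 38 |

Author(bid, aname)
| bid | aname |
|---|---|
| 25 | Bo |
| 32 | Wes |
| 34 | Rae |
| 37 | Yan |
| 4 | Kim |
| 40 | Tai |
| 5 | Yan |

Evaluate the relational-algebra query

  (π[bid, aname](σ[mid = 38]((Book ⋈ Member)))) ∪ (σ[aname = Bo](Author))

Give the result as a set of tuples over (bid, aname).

{(25, Bo), (7, Uma)}

Joining Book and Member on genre yields {(k2, Uma, 19, 33), (k2, Uma, 7, 38)}.
Apply σ_{mid = 38}; surviving tuples: {(k2, Uma, 7, 38)}
π[bid, aname]: project onto (bid, aname) → {(7, Uma)}
Apply σ_{aname = Bo}; surviving tuples: {(25, Bo)}
Taking the union: {(25, Bo), (7, Uma)}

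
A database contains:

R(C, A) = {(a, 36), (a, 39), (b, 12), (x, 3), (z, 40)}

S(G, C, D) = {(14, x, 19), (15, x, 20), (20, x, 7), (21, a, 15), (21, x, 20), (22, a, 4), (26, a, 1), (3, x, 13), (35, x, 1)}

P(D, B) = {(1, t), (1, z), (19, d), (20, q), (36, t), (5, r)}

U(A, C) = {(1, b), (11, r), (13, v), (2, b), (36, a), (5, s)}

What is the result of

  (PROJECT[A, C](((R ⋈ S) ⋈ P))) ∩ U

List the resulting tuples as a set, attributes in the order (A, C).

{(36, a)}

Natural join on C: {(a, 36, 21, 15), (a, 36, 22, 4), (a, 36, 26, 1), (a, 39, 21, 15), (a, 39, 22, 4), (a, 39, 26, 1), (x, 3, 14, 19), (x, 3, 15, 20), (x, 3, 20, 7), (x, 3, 21, 20), (x, 3, 3, 13), (x, 3, 35, 1)}
Natural join on D: {(a, 36, 26, 1, t), (a, 36, 26, 1, z), (a, 39, 26, 1, t), (a, 39, 26, 1, z), (x, 3, 14, 19, d), (x, 3, 15, 20, q), (x, 3, 21, 20, q), (x, 3, 35, 1, t), (x, 3, 35, 1, z)}
π_{A, C} gives {(3, x), (36, a), (39, a)} (6 duplicate(s) eliminated).
Intersection: {(3, x), (36, a), (39, a)} with {(1, b), (11, r), (13, v), (2, b), (36, a), (5, s)} → {(36, a)}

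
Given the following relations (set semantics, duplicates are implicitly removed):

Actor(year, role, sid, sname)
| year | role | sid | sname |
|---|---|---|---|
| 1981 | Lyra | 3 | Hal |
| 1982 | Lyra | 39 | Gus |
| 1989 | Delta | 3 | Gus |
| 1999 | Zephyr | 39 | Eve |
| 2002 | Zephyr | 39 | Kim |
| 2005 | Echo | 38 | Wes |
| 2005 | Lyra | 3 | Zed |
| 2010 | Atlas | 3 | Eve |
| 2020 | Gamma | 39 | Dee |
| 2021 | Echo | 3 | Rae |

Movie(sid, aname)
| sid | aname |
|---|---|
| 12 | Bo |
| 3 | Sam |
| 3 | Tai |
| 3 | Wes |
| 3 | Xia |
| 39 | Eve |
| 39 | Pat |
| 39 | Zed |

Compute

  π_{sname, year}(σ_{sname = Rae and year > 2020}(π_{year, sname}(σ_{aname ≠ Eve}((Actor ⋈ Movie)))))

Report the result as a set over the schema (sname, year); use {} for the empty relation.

{(Rae, 2021)}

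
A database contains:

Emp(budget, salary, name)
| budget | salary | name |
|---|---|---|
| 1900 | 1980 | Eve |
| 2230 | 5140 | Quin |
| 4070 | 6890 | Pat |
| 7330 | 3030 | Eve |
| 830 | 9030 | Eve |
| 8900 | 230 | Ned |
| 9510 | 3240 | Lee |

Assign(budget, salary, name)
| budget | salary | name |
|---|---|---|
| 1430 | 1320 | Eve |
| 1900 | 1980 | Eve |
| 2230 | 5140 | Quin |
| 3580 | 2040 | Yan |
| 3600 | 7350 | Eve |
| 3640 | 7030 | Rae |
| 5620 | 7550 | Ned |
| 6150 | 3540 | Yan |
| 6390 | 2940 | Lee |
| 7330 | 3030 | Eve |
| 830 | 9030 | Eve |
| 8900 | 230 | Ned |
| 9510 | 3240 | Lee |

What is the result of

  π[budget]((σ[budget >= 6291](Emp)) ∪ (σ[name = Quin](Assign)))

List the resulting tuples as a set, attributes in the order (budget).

σ[budget >= 6291]: keep tuples satisfying budget >= 6291 → {(7330, 3030, Eve), (8900, 230, Ned), (9510, 3240, Lee)}
σ[name = Quin]: keep tuples satisfying name = Quin → {(2230, 5140, Quin)}
Set union of the two operands is {(2230, 5140, Quin), (7330, 3030, Eve), (8900, 230, Ned), (9510, 3240, Lee)}.
Keep only column(s) budget: {2230, 7330, 8900, 9510}

{2230, 7330, 8900, 9510}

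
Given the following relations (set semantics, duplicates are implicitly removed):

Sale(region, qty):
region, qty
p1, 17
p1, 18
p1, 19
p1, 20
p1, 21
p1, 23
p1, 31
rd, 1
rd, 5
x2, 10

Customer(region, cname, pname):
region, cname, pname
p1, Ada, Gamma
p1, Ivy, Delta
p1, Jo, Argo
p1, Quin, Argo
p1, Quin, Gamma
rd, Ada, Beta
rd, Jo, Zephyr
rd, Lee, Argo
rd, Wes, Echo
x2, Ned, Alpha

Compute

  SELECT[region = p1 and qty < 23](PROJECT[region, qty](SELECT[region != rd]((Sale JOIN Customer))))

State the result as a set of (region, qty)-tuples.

Sale ⋈ Customer (natural join on region): {(p1, 17, Ada, Gamma), (p1, 17, Ivy, Delta), (p1, 17, Jo, Argo), (p1, 17, Quin, Argo), (p1, 17, Quin, Gamma), (p1, 18, Ada, Gamma), (p1, 18, Ivy, Delta), (p1, 18, Jo, Argo), (p1, 18, Quin, Argo), (p1, 18, Quin, Gamma), (p1, 19, Ada, Gamma), (p1, 19, Ivy, Delta), (p1, 19, Jo, Argo), (p1, 19, Quin, Argo), (p1, 19, Quin, Gamma), (p1, 20, Ada, Gamma), (p1, 20, Ivy, Delta), (p1, 20, Jo, Argo), (p1, 20, Quin, Argo), (p1, 20, Quin, Gamma), (p1, 21, Ada, Gamma), (p1, 21, Ivy, Delta), (p1, 21, Jo, Argo), (p1, 21, Quin, Argo), (p1, 21, Quin, Gamma), (p1, 23, Ada, Gamma), (p1, 23, Ivy, Delta), (p1, 23, Jo, Argo), (p1, 23, Quin, Argo), (p1, 23, Quin, Gamma), (p1, 31, Ada, Gamma), (p1, 31, Ivy, Delta), (p1, 31, Jo, Argo), (p1, 31, Quin, Argo), (p1, 31, Quin, Gamma), (rd, 1, Ada, Beta), (rd, 1, Jo, Zephyr), (rd, 1, Lee, Argo), (rd, 1, Wes, Echo), (rd, 5, Ada, Beta), (rd, 5, Jo, Zephyr), (rd, 5, Lee, Argo), (rd, 5, Wes, Echo), (x2, 10, Ned, Alpha)}
Filtering on region != rd leaves {(p1, 17, Ada, Gamma), (p1, 17, Ivy, Delta), (p1, 17, Jo, Argo), (p1, 17, Quin, Argo), (p1, 17, Quin, Gamma), (p1, 18, Ada, Gamma), (p1, 18, Ivy, Delta), (p1, 18, Jo, Argo), (p1, 18, Quin, Argo), (p1, 18, Quin, Gamma), (p1, 19, Ada, Gamma), (p1, 19, Ivy, Delta), (p1, 19, Jo, Argo), (p1, 19, Quin, Argo), (p1, 19, Quin, Gamma), (p1, 20, Ada, Gamma), (p1, 20, Ivy, Delta), (p1, 20, Jo, Argo), (p1, 20, Quin, Argo), (p1, 20, Quin, Gamma), (p1, 21, Ada, Gamma), (p1, 21, Ivy, Delta), (p1, 21, Jo, Argo), (p1, 21, Quin, Argo), (p1, 21, Quin, Gamma), (p1, 23, Ada, Gamma), (p1, 23, Ivy, Delta), (p1, 23, Jo, Argo), (p1, 23, Quin, Argo), (p1, 23, Quin, Gamma), (p1, 31, Ada, Gamma), (p1, 31, Ivy, Delta), (p1, 31, Jo, Argo), (p1, 31, Quin, Argo), (p1, 31, Quin, Gamma), (x2, 10, Ned, Alpha)}.
π[region, qty]: project onto (region, qty) (28 duplicate(s) eliminated) → {(p1, 17), (p1, 18), (p1, 19), (p1, 20), (p1, 21), (p1, 23), (p1, 31), (x2, 10)}
Filtering on region = p1 and qty < 23 leaves {(p1, 17), (p1, 18), (p1, 19), (p1, 20), (p1, 21)}.

{(p1, 17), (p1, 18), (p1, 19), (p1, 20), (p1, 21)}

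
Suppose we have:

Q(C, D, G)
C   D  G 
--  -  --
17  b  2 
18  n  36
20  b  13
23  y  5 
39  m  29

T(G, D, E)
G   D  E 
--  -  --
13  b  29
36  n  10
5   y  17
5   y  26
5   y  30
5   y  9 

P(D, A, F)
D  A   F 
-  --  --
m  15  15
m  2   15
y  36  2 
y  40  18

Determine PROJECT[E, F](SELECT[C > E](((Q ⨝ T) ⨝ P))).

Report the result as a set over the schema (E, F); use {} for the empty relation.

Natural join on D, G: {(18, n, 36, 10), (20, b, 13, 29), (23, y, 5, 17), (23, y, 5, 26), (23, y, 5, 30), (23, y, 5, 9)}
Natural join on D: {(23, y, 5, 17, 36, 2), (23, y, 5, 17, 40, 18), (23, y, 5, 26, 36, 2), (23, y, 5, 26, 40, 18), (23, y, 5, 30, 36, 2), (23, y, 5, 30, 40, 18), (23, y, 5, 9, 36, 2), (23, y, 5, 9, 40, 18)}
Apply σ_{C > E}; surviving tuples: {(23, y, 5, 17, 36, 2), (23, y, 5, 17, 40, 18), (23, y, 5, 9, 36, 2), (23, y, 5, 9, 40, 18)}
π[E, F]: project onto (E, F) → {(17, 18), (17, 2), (9, 18), (9, 2)}

{(17, 18), (17, 2), (9, 18), (9, 2)}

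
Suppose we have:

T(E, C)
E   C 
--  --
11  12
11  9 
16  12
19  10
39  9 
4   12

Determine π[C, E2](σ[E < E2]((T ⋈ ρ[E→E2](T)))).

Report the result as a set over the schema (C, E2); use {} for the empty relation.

{(12, 11), (12, 16), (9, 39)}

ρ[E→E2]: schema becomes (E2, C); tuples unchanged.
T ⋈ ρ[E→E2](T) (natural join on C): {(11, 12, 11), (11, 12, 16), (11, 12, 4), (11, 9, 11), (11, 9, 39), (16, 12, 11), (16, 12, 16), (16, 12, 4), (19, 10, 19), (39, 9, 11), (39, 9, 39), (4, 12, 11), (4, 12, 16), (4, 12, 4)}
σ[E < E2]: keep tuples satisfying E < E2 → {(11, 12, 16), (11, 9, 39), (4, 12, 11), (4, 12, 16)}
π_{C, E2} gives {(12, 11), (12, 16), (9, 39)} (1 duplicate(s) eliminated).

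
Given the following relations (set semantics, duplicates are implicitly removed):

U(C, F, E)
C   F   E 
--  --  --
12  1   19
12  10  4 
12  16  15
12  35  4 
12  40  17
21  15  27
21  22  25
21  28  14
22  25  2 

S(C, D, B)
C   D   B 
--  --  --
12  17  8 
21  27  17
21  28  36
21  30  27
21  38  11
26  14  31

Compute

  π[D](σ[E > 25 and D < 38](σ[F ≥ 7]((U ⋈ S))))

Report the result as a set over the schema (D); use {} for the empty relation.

{27, 28, 30}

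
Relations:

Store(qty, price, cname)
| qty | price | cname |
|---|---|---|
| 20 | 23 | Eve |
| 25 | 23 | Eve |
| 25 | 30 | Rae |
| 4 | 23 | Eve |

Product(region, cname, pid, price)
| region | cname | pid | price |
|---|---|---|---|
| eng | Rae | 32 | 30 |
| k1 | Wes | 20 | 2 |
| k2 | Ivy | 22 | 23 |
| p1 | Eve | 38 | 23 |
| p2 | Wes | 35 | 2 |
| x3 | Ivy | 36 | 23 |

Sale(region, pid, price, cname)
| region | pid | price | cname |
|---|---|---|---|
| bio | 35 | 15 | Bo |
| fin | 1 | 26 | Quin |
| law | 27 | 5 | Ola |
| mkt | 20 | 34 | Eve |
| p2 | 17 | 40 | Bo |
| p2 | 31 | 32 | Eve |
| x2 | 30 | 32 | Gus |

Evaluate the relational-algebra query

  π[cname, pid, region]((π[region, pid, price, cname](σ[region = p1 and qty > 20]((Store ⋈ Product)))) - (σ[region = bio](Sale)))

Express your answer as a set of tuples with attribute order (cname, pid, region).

{(Eve, 38, p1)}

Joining Store and Product on price, cname yields {(20, 23, Eve, p1, 38), (25, 23, Eve, p1, 38), (25, 30, Rae, eng, 32), (4, 23, Eve, p1, 38)}.
Selection region = p1 and qty > 20: {(25, 23, Eve, p1, 38)}
Projecting to region, pid, price, cname: {(p1, 38, 23, Eve)}
Selection region = bio: {(bio, 35, 15, Bo)}
Taking the difference: {(p1, 38, 23, Eve)}
Projecting to cname, pid, region: {(Eve, 38, p1)}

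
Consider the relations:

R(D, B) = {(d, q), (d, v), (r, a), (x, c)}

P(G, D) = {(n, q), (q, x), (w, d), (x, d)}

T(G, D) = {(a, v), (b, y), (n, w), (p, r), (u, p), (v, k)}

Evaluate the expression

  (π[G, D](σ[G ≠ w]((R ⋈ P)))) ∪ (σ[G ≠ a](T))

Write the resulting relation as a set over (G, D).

{(b, y), (n, w), (p, r), (q, x), (u, p), (v, k), (x, d)}

Natural join on D: {(d, q, w), (d, q, x), (d, v, w), (d, v, x), (x, c, q)}
Selection G ≠ w: {(d, q, x), (d, v, x), (x, c, q)}
π[G, D]: project onto (G, D) (1 duplicate(s) eliminated) → {(q, x), (x, d)}
Selection G ≠ a: {(b, y), (n, w), (p, r), (u, p), (v, k)}
Union: {(q, x), (x, d)} with {(b, y), (n, w), (p, r), (u, p), (v, k)} → {(b, y), (n, w), (p, r), (q, x), (u, p), (v, k), (x, d)}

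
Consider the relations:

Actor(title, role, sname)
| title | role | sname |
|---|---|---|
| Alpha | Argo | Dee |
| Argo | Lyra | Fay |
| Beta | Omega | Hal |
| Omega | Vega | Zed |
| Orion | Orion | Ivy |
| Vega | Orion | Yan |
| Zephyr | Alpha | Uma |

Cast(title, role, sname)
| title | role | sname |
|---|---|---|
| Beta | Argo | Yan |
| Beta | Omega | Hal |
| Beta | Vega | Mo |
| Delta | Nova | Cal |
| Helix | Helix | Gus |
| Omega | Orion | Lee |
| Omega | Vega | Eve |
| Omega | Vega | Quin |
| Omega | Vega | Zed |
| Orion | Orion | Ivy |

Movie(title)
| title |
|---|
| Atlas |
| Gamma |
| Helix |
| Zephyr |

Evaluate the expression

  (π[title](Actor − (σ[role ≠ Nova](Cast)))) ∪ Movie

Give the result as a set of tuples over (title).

Filtering on role ≠ Nova leaves {(Beta, Argo, Yan), (Beta, Omega, Hal), (Beta, Vega, Mo), (Helix, Helix, Gus), (Omega, Orion, Lee), (Omega, Vega, Eve), (Omega, Vega, Quin), (Omega, Vega, Zed), (Orion, Orion, Ivy)}.
Difference: {(Alpha, Argo, Dee), (Argo, Lyra, Fay), (Beta, Omega, Hal), (Omega, Vega, Zed), (Orion, Orion, Ivy), (Vega, Orion, Yan), (Zephyr, Alpha, Uma)} with {(Beta, Argo, Yan), (Beta, Omega, Hal), (Beta, Vega, Mo), (Helix, Helix, Gus), (Omega, Orion, Lee), (Omega, Vega, Eve), (Omega, Vega, Quin), (Omega, Vega, Zed), (Orion, Orion, Ivy)} → {(Alpha, Argo, Dee), (Argo, Lyra, Fay), (Vega, Orion, Yan), (Zephyr, Alpha, Uma)}
π_{title} gives {Alpha, Argo, Vega, Zephyr}.
Union: {Alpha, Argo, Vega, Zephyr} with {Atlas, Gamma, Helix, Zephyr} → {Alpha, Argo, Atlas, Gamma, Helix, Vega, Zephyr}

{Alpha, Argo, Atlas, Gamma, Helix, Vega, Zephyr}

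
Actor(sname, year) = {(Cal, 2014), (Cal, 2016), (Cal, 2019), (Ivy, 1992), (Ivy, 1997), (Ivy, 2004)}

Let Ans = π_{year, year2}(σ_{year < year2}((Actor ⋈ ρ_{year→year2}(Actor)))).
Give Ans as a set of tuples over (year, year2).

{(1992, 1997), (1992, 2004), (1997, 2004), (2014, 2016), (2014, 2019), (2016, 2019)}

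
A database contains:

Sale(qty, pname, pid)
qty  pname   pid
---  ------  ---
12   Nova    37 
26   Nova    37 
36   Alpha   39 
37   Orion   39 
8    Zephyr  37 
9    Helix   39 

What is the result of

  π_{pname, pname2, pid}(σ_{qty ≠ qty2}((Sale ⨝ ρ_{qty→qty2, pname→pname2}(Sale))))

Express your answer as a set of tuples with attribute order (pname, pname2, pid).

{(Alpha, Helix, 39), (Alpha, Orion, 39), (Helix, Alpha, 39), (Helix, Orion, 39), (Nova, Nova, 37), (Nova, Zephyr, 37), (Orion, Alpha, 39), (Orion, Helix, 39), (Zephyr, Nova, 37)}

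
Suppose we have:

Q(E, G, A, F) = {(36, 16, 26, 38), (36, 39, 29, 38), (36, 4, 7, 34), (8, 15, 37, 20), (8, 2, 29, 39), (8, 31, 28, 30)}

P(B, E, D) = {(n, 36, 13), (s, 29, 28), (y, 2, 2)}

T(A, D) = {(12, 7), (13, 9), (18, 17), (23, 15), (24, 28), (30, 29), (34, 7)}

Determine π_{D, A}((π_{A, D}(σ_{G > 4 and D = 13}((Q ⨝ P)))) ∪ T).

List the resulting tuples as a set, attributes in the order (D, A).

{(13, 26), (13, 29), (15, 23), (17, 18), (28, 24), (29, 30), (7, 12), (7, 34), (9, 13)}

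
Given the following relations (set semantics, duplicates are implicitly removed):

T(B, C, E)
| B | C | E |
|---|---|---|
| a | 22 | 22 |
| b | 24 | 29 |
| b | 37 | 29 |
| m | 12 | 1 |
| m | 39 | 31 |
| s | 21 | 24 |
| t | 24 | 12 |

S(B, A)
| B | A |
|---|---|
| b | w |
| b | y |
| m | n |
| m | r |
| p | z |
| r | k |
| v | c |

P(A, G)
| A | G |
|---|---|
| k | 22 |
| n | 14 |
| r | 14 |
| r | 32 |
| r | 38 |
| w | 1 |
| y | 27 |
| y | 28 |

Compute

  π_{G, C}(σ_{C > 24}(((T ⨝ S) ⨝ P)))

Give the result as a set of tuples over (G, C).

Natural join on B: {(b, 24, 29, w), (b, 24, 29, y), (b, 37, 29, w), (b, 37, 29, y), (m, 12, 1, n), (m, 12, 1, r), (m, 39, 31, n), (m, 39, 31, r)}
Natural join on A: {(b, 24, 29, w, 1), (b, 24, 29, y, 27), (b, 24, 29, y, 28), (b, 37, 29, w, 1), (b, 37, 29, y, 27), (b, 37, 29, y, 28), (m, 12, 1, n, 14), (m, 12, 1, r, 14), (m, 12, 1, r, 32), (m, 12, 1, r, 38), (m, 39, 31, n, 14), (m, 39, 31, r, 14), (m, 39, 31, r, 32), (m, 39, 31, r, 38)}
σ[C > 24]: keep tuples satisfying C > 24 → {(b, 37, 29, w, 1), (b, 37, 29, y, 27), (b, 37, 29, y, 28), (m, 39, 31, n, 14), (m, 39, 31, r, 14), (m, 39, 31, r, 32), (m, 39, 31, r, 38)}
π_{G, C} gives {(1, 37), (14, 39), (27, 37), (28, 37), (32, 39), (38, 39)} (1 duplicate(s) eliminated).

{(1, 37), (14, 39), (27, 37), (28, 37), (32, 39), (38, 39)}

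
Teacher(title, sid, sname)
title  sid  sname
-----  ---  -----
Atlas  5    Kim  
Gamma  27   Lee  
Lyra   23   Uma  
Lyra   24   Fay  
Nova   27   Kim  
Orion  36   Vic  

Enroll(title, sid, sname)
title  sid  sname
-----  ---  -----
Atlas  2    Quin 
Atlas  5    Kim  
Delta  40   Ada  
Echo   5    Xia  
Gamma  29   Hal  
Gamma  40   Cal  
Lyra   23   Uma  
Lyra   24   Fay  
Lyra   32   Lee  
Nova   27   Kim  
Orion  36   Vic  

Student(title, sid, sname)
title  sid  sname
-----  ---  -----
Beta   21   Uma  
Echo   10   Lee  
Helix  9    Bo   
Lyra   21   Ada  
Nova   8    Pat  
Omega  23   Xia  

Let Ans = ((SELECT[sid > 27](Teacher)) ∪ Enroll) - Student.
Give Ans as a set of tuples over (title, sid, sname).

{(Atlas, 2, Quin), (Atlas, 5, Kim), (Delta, 40, Ada), (Echo, 5, Xia), (Gamma, 29, Hal), (Gamma, 40, Cal), (Lyra, 23, Uma), (Lyra, 24, Fay), (Lyra, 32, Lee), (Nova, 27, Kim), (Orion, 36, Vic)}

Selection sid > 27: {(Orion, 36, Vic)}
Taking the union: {(Atlas, 2, Quin), (Atlas, 5, Kim), (Delta, 40, Ada), (Echo, 5, Xia), (Gamma, 29, Hal), (Gamma, 40, Cal), (Lyra, 23, Uma), (Lyra, 24, Fay), (Lyra, 32, Lee), (Nova, 27, Kim), (Orion, 36, Vic)}
Taking the difference: {(Atlas, 2, Quin), (Atlas, 5, Kim), (Delta, 40, Ada), (Echo, 5, Xia), (Gamma, 29, Hal), (Gamma, 40, Cal), (Lyra, 23, Uma), (Lyra, 24, Fay), (Lyra, 32, Lee), (Nova, 27, Kim), (Orion, 36, Vic)}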